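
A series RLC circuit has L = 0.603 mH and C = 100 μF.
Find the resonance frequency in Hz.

Step 1 — Resonance condition Im(Z)=0 gives ω₀ = 1/√(LC).
Step 2 — ω₀ = 1/√(0.000603·0.0001) = 4072 rad/s.
Step 3 — f₀ = ω₀/(2π) = 648.1 Hz.

f₀ = 648.1 Hz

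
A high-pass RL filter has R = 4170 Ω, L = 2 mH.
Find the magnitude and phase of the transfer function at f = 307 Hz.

Step 1 — Angular frequency: ω = 2π·307 = 1929 rad/s.
Step 2 — Transfer function: H(jω) = jωL/(R + jωL).
Step 3 — Numerator jωL = j·3.858; denominator R + jωL = 4170 + j3.858.
Step 4 — H = 8.559e-07 + j0.0009251.
Step 5 — Magnitude: |H| = 0.0009251 (-60.7 dB); phase: φ = 89.9°.

|H| = 0.0009251 (-60.7 dB), φ = 89.9°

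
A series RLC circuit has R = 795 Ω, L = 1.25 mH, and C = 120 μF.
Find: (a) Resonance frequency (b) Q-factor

Step 1 — Resonance condition Im(Z)=0 gives ω₀ = 1/√(LC).
Step 2 — ω₀ = 1/√(0.00125·0.00012) = 2582 rad/s.
Step 3 — f₀ = ω₀/(2π) = 410.9 Hz.
Step 4 — Series Q: Q = ω₀L/R = 2582·0.00125/795 = 0.00406.

(a) f₀ = 410.9 Hz  (b) Q = 0.00406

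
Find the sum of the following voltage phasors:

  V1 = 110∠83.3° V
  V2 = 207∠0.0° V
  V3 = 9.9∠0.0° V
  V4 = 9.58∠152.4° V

Step 1 — Convert each phasor to rectangular form:
  V1 = 110·(cos(83.3°) + j·sin(83.3°)) = 12.83 + j109.2 V
  V2 = 207·(cos(0.0°) + j·sin(0.0°)) = 207 V
  V3 = 9.9·(cos(0.0°) + j·sin(0.0°)) = 9.9 V
  V4 = 9.58·(cos(152.4°) + j·sin(152.4°)) = -8.49 + j4.438 V
Step 2 — Sum components: V_total = 221.2 + j113.7 V.
Step 3 — Convert to polar: |V_total| = 248.7 V, ∠V_total = 27.2°.

V_total = 248.7∠27.2° V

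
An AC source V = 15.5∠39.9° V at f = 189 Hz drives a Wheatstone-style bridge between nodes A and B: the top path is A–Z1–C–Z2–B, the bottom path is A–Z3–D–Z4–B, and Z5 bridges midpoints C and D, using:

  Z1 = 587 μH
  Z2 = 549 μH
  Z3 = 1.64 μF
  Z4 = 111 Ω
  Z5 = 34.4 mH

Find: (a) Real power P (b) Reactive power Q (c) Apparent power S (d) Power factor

Step 1 — Angular frequency: ω = 2π·f = 2π·189 = 1188 rad/s.
Step 2 — Component impedances:
  Z1: Z = jωL = j·1188·0.000587 = 0 + j0.6971 Ω
  Z2: Z = jωL = j·1188·0.000549 = 0 + j0.6519 Ω
  Z3: Z = 1/(jωC) = -j/(ω·C) = 0 - j513.5 Ω
  Z4: Z = R = 111 Ω
  Z5: Z = jωL = j·1188·0.0344 = 0 + j40.85 Ω
Step 3 — Bridge requires nodal analysis (the Z5 bridge couples midpoints C and D, so the two paths cannot be reduced to a simple series/parallel combination). Setting node B to ground and injecting 1 A at node A, the 3-node admittance system at A, C, D solves to V_A = Z_AB = 0.002707 + j1.349 Ω = 1.349∠89.9° Ω.
Step 4 — Source phasor: V = 15.5∠39.9° V = 11.89 + j9.942 V.
Step 5 — Current: I = V / Z = 7.388 - j8.8 A = 11.49∠-50.0° A.
Step 6 — Complex power: S = V·I* = 0.3575 + j178.1 VA.
Step 7 — Real power: P = Re(S) = 0.3575 W.
Step 8 — Reactive power: Q = Im(S) = 178.1 VAR.
Step 9 — Apparent power: |S| = 178.1 VA.
Step 10 — Power factor: PF = P/|S| = 0.002007 (lagging).

(a) P = 0.3575 W  (b) Q = 178.1 VAR  (c) S = 178.1 VA  (d) PF = 0.002007 (lagging)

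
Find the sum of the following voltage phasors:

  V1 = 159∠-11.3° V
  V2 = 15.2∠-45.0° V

Step 1 — Convert each phasor to rectangular form:
  V1 = 159·(cos(-11.3°) + j·sin(-11.3°)) = 155.9 - j31.16 V
  V2 = 15.2·(cos(-45.0°) + j·sin(-45.0°)) = 10.75 - j10.75 V
Step 2 — Sum components: V_total = 166.7 - j41.9 V.
Step 3 — Convert to polar: |V_total| = 171.9 V, ∠V_total = -14.1°.

V_total = 171.9∠-14.1° V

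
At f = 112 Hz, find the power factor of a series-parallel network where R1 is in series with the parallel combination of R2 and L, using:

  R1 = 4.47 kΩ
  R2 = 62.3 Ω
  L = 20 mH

Step 1 — Angular frequency: ω = 2π·f = 2π·112 = 703.7 rad/s.
Step 2 — Component impedances:
  R1: Z = R = 4470 Ω
  R2: Z = R = 62.3 Ω
  L: Z = jωL = j·703.7·0.02 = 0 + j14.07 Ω
Step 3 — Parallel branch: R2 || L = 1/(1/R2 + 1/L) = 3.025 + j13.39 Ω.
Step 4 — Series with R1: Z_total = R1 + (R2 || L) = 4473 + j13.39 Ω = 4473∠0.2° Ω.
Step 5 — Power factor: PF = cos(φ) = Re(Z)/|Z| = 4473/4473 = 1.
Step 6 — Type: Im(Z) = 13.39 ⇒ lagging (phase φ = 0.2°).

PF = 1 (lagging, φ = 0.2°)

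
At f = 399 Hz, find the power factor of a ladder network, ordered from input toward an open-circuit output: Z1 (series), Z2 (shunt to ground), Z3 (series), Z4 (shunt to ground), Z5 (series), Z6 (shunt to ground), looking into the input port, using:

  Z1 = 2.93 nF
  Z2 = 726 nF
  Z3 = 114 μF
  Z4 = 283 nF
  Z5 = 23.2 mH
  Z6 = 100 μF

Step 1 — Angular frequency: ω = 2π·f = 2π·399 = 2507 rad/s.
Step 2 — Component impedances:
  Z1: Z = 1/(jωC) = -j/(ω·C) = 0 - j1.361e+05 Ω
  Z2: Z = 1/(jωC) = -j/(ω·C) = 0 - j549.4 Ω
  Z3: Z = 1/(jωC) = -j/(ω·C) = 0 - j3.499 Ω
  Z4: Z = 1/(jωC) = -j/(ω·C) = 0 - j1409 Ω
  Z5: Z = jωL = j·2507·0.0232 = 0 + j58.16 Ω
  Z6: Z = 1/(jωC) = -j/(ω·C) = 0 - j3.989 Ω
Step 3 — Ladder network (open output): work backward from the far end, alternating series and parallel combinations. Z_in = 0 - j1.361e+05 Ω = 1.361e+05∠-90.0° Ω.
Step 4 — Power factor: PF = cos(φ) = Re(Z)/|Z| = 0/1.361e+05 = 0.
Step 5 — Type: Im(Z) = -1.361e+05 ⇒ leading (phase φ = -90.0°).

PF = 0 (leading, φ = -90.0°)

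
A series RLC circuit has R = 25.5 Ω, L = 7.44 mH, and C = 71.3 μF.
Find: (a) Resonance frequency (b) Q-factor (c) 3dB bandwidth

Step 1 — Resonance condition Im(Z)=0 gives ω₀ = 1/√(LC).
Step 2 — ω₀ = 1/√(0.00744·7.13e-05) = 1373 rad/s.
Step 3 — f₀ = ω₀/(2π) = 218.5 Hz.
Step 4 — Series Q: Q = ω₀L/R = 1373·0.00744/25.5 = 0.4006.
Step 5 — 3dB bandwidth: Δω = ω₀/Q = 3427 rad/s; BW = Δω/(2π) = 545.5 Hz.

(a) f₀ = 218.5 Hz  (b) Q = 0.4006  (c) BW = 545.5 Hz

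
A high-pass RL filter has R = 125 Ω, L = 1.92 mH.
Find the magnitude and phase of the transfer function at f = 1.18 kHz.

Step 1 — Angular frequency: ω = 2π·1180 = 7414 rad/s.
Step 2 — Transfer function: H(jω) = jωL/(R + jωL).
Step 3 — Numerator jωL = j·14.24; denominator R + jωL = 125 + j14.24.
Step 4 — H = 0.0128 + j0.1124.
Step 5 — Magnitude: |H| = 0.1132 (-18.9 dB); phase: φ = 83.5°.

|H| = 0.1132 (-18.9 dB), φ = 83.5°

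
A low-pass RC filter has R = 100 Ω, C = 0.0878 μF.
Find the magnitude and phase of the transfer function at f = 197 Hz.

Step 1 — Angular frequency: ω = 2π·197 = 1238 rad/s.
Step 2 — Transfer function: H(jω) = 1/(1 + jωRC).
Step 3 — Denominator: 1 + jωRC = 1 + j·1238·100·8.78e-08 = 1 + j0.01087.
Step 4 — H = 0.9999 - j0.01087.
Step 5 — Magnitude: |H| = 0.9999 (-0.0 dB); phase: φ = -0.6°.

|H| = 0.9999 (-0.0 dB), φ = -0.6°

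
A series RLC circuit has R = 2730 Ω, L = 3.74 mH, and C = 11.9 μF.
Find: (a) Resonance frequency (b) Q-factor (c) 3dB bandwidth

Step 1 — Resonance: ω₀ = 1/√(LC) = 1/√(0.00374·1.19e-05) = 4740 rad/s.
Step 2 — f₀ = ω₀/(2π) = 754.4 Hz.
Step 3 — Series Q: Q = ω₀L/R = 4740·0.00374/2730 = 0.006494.
Step 4 — Bandwidth: Δω = ω₀/Q = 7.299e+05 rad/s; BW = Δω/(2π) = 1.162e+05 Hz.

(a) f₀ = 754.4 Hz  (b) Q = 0.006494  (c) BW = 1.162e+05 Hz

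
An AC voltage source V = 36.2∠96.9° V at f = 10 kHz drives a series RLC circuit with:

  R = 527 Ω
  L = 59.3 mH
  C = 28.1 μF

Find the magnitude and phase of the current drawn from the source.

Step 1 — Angular frequency: ω = 2π·f = 2π·1e+04 = 6.283e+04 rad/s.
Step 2 — Component impedances:
  R: Z = R = 527 Ω
  L: Z = jωL = j·6.283e+04·0.0593 = 0 + j3726 Ω
  C: Z = 1/(jωC) = -j/(ω·C) = 0 - j0.5664 Ω
Step 3 — Series combination: Z_total = R + L + C = 527 + j3725 Ω = 3762∠81.9° Ω.
Step 4 — Source phasor: V = 36.2∠96.9° V = -4.349 + j35.94 V.
Step 5 — Ohm's law: I = V / Z_total = (-4.349 + j35.94) / (527 + j3725) = 0.009296 + j0.002482 A.
Step 6 — Convert to polar: |I| = 0.009621 A, ∠I = 15.0°.

I = 0.009621∠15.0° A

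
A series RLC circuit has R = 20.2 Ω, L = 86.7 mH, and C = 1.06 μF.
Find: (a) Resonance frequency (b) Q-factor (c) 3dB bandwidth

Step 1 — Resonance condition Im(Z)=0 gives ω₀ = 1/√(LC).
Step 2 — ω₀ = 1/√(0.0867·1.06e-06) = 3299 rad/s.
Step 3 — f₀ = ω₀/(2π) = 525 Hz.
Step 4 — Series Q: Q = ω₀L/R = 3299·0.0867/20.2 = 14.16.
Step 5 — 3dB bandwidth: Δω = ω₀/Q = 233 rad/s; BW = Δω/(2π) = 37.08 Hz.

(a) f₀ = 525 Hz  (b) Q = 14.16  (c) BW = 37.08 Hz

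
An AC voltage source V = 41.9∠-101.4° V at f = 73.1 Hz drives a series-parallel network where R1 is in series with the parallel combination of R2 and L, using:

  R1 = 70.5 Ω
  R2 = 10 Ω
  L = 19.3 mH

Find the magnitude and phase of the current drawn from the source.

Step 1 — Angular frequency: ω = 2π·f = 2π·73.1 = 459.3 rad/s.
Step 2 — Component impedances:
  R1: Z = R = 70.5 Ω
  R2: Z = R = 10 Ω
  L: Z = jωL = j·459.3·0.0193 = 0 + j8.865 Ω
Step 3 — Parallel branch: R2 || L = 1/(1/R2 + 1/L) = 4.4 + j4.964 Ω.
Step 4 — Series with R1: Z_total = R1 + (R2 || L) = 74.9 + j4.964 Ω = 75.06∠3.8° Ω.
Step 5 — Source phasor: V = 41.9∠-101.4° V = -8.282 - j41.07 V.
Step 6 — Ohm's law: I = V / Z_total = (-8.282 - j41.07) / (74.9 + j4.964) = -0.1463 - j0.5387 A.
Step 7 — Convert to polar: |I| = 0.5582 A, ∠I = -105.2°.

I = 0.5582∠-105.2° A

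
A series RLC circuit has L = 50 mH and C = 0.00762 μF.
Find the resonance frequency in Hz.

Step 1 — Resonance condition Im(Z)=0 gives ω₀ = 1/√(LC).
Step 2 — ω₀ = 1/√(0.05·7.62e-09) = 5.123e+04 rad/s.
Step 3 — f₀ = ω₀/(2π) = 8154 Hz.

f₀ = 8154 Hz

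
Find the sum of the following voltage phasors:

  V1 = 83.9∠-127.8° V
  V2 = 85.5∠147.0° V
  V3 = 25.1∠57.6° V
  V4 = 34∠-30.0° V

Step 1 — Convert each phasor to rectangular form:
  V1 = 83.9·(cos(-127.8°) + j·sin(-127.8°)) = -51.42 - j66.29 V
  V2 = 85.5·(cos(147.0°) + j·sin(147.0°)) = -71.71 + j46.57 V
  V3 = 25.1·(cos(57.6°) + j·sin(57.6°)) = 13.45 + j21.19 V
  V4 = 34·(cos(-30.0°) + j·sin(-30.0°)) = 29.44 - j17 V
Step 2 — Sum components: V_total = -80.24 - j15.53 V.
Step 3 — Convert to polar: |V_total| = 81.73 V, ∠V_total = -169.0°.

V_total = 81.73∠-169.0° V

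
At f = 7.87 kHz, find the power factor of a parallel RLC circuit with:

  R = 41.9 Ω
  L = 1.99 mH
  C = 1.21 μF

Step 1 — Angular frequency: ω = 2π·f = 2π·7870 = 4.945e+04 rad/s.
Step 2 — Component impedances:
  R: Z = R = 41.9 Ω
  L: Z = jωL = j·4.945e+04·0.00199 = 0 + j98.4 Ω
  C: Z = 1/(jωC) = -j/(ω·C) = 0 - j16.71 Ω
Step 3 — Parallel combination: 1/Z_total = 1/R + 1/L + 1/C; Z_total = 7.859 - j16.36 Ω = 18.15∠-64.3° Ω.
Step 4 — Power factor: PF = cos(φ) = Re(Z)/|Z| = 7.8591/18.147 = 0.4331.
Step 5 — Type: Im(Z) = -16.36 ⇒ leading (phase φ = -64.3°).

PF = 0.4331 (leading, φ = -64.3°)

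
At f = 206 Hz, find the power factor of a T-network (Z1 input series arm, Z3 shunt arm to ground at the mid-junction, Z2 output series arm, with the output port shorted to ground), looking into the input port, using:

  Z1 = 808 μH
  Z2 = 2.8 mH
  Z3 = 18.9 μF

Step 1 — Angular frequency: ω = 2π·f = 2π·206 = 1294 rad/s.
Step 2 — Component impedances:
  Z1: Z = jωL = j·1294·0.000808 = 0 + j1.046 Ω
  Z2: Z = jωL = j·1294·0.0028 = 0 + j3.624 Ω
  Z3: Z = 1/(jωC) = -j/(ω·C) = 0 - j40.88 Ω
Step 3 — With the output port shorted to ground, the output series arm Z2 runs from the junction to ground; the shunt arm Z3 also runs from the junction to ground. They appear in parallel: Z3 || Z2 = 0 + j3.977 Ω.
Step 4 — Series with input arm Z1: Z_in = Z1 + (Z3 || Z2) = 0 + j5.023 Ω = 5.023∠90.0° Ω.
Step 5 — Power factor: PF = cos(φ) = Re(Z)/|Z| = 0/5.023 = 0.
Step 6 — Type: Im(Z) = 5.023 ⇒ lagging (phase φ = 90.0°).

PF = 0 (lagging, φ = 90.0°)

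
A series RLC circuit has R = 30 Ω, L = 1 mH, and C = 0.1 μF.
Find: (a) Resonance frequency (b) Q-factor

Step 1 — Resonance condition Im(Z)=0 gives ω₀ = 1/√(LC).
Step 2 — ω₀ = 1/√(0.001·1e-07) = 1e+05 rad/s.
Step 3 — f₀ = ω₀/(2π) = 1.592e+04 Hz.
Step 4 — Series Q: Q = ω₀L/R = 1e+05·0.001/30 = 3.333.

(a) f₀ = 1.592e+04 Hz  (b) Q = 3.333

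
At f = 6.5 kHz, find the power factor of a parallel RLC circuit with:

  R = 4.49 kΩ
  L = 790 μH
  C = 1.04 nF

Step 1 — Angular frequency: ω = 2π·f = 2π·6500 = 4.084e+04 rad/s.
Step 2 — Component impedances:
  R: Z = R = 4490 Ω
  L: Z = jωL = j·4.084e+04·0.00079 = 0 + j32.26 Ω
  C: Z = 1/(jωC) = -j/(ω·C) = 0 - j2.354e+04 Ω
Step 3 — Parallel combination: 1/Z_total = 1/R + 1/L + 1/C; Z_total = 0.2325 + j32.31 Ω = 32.31∠89.6° Ω.
Step 4 — Power factor: PF = cos(φ) = Re(Z)/|Z| = 0.23247/32.308 = 0.007195.
Step 5 — Type: Im(Z) = 32.31 ⇒ lagging (phase φ = 89.6°).

PF = 0.007195 (lagging, φ = 89.6°)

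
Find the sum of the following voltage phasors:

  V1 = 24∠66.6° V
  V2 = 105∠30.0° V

Step 1 — Convert each phasor to rectangular form:
  V1 = 24·(cos(66.6°) + j·sin(66.6°)) = 9.532 + j22.03 V
  V2 = 105·(cos(30.0°) + j·sin(30.0°)) = 90.93 + j52.5 V
Step 2 — Sum components: V_total = 100.5 + j74.53 V.
Step 3 — Convert to polar: |V_total| = 125.1 V, ∠V_total = 36.6°.

V_total = 125.1∠36.6° V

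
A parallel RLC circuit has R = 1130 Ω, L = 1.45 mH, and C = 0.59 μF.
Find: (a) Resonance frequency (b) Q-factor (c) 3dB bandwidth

Step 1 — Resonance: ω₀ = 1/√(LC) = 1/√(0.00145·5.9e-07) = 3.419e+04 rad/s.
Step 2 — f₀ = ω₀/(2π) = 5441 Hz.
Step 3 — Parallel Q: Q = R/(ω₀L) = 1130/(3.419e+04·0.00145) = 22.79.
Step 4 — Bandwidth: Δω = ω₀/Q = 1500 rad/s; BW = Δω/(2π) = 238.7 Hz.

(a) f₀ = 5441 Hz  (b) Q = 22.79  (c) BW = 238.7 Hz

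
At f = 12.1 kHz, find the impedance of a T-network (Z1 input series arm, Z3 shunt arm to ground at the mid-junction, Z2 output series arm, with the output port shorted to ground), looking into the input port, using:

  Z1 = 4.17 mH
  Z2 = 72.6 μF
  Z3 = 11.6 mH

Step 1 — Angular frequency: ω = 2π·f = 2π·1.21e+04 = 7.603e+04 rad/s.
Step 2 — Component impedances:
  Z1: Z = jωL = j·7.603e+04·0.00417 = 0 + j317 Ω
  Z2: Z = 1/(jωC) = -j/(ω·C) = 0 - j0.1812 Ω
  Z3: Z = jωL = j·7.603e+04·0.0116 = 0 + j881.9 Ω
Step 3 — With the output port shorted to ground, the output series arm Z2 runs from the junction to ground; the shunt arm Z3 also runs from the junction to ground. They appear in parallel: Z3 || Z2 = 0 - j0.1812 Ω.
Step 4 — Series with input arm Z1: Z_in = Z1 + (Z3 || Z2) = 0 + j316.8 Ω = 316.8∠90.0° Ω.

Z = 0 + j316.8 Ω = 316.8∠90.0° Ω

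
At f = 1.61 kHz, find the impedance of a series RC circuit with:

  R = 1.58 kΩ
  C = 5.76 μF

Step 1 — Angular frequency: ω = 2π·f = 2π·1610 = 1.012e+04 rad/s.
Step 2 — Component impedances:
  R: Z = R = 1580 Ω
  C: Z = 1/(jωC) = -j/(ω·C) = 0 - j17.16 Ω
Step 3 — Series combination: Z_total = R + C = 1580 - j17.16 Ω = 1580∠-0.6° Ω.

Z = 1580 - j17.16 Ω = 1580∠-0.6° Ω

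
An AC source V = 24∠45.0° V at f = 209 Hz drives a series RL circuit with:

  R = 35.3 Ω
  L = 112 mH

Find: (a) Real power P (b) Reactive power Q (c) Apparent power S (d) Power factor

Step 1 — Angular frequency: ω = 2π·f = 2π·209 = 1313 rad/s.
Step 2 — Component impedances:
  R: Z = R = 35.3 Ω
  L: Z = jωL = j·1313·0.112 = 0 + j147.1 Ω
Step 3 — Series combination: Z_total = R + L = 35.3 + j147.1 Ω = 151.3∠76.5° Ω.
Step 4 — Source phasor: V = 24∠45.0° V = 16.97 + j16.97 V.
Step 5 — Current: I = V / Z = 0.1353 - j0.08292 A = 0.1587∠-31.5° A.
Step 6 — Complex power: S = V·I* = 0.8888 + j3.703 VA.
Step 7 — Real power: P = Re(S) = 0.8888 W.
Step 8 — Reactive power: Q = Im(S) = 3.703 VAR.
Step 9 — Apparent power: |S| = 3.808 VA.
Step 10 — Power factor: PF = P/|S| = 0.2334 (lagging).

(a) P = 0.8888 W  (b) Q = 3.703 VAR  (c) S = 3.808 VA  (d) PF = 0.2334 (lagging)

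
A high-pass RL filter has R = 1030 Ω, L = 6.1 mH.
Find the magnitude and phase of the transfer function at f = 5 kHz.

Step 1 — Angular frequency: ω = 2π·5000 = 3.142e+04 rad/s.
Step 2 — Transfer function: H(jω) = jωL/(R + jωL).
Step 3 — Numerator jωL = j·191.6; denominator R + jωL = 1030 + j191.6.
Step 4 — H = 0.03346 + j0.1798.
Step 5 — Magnitude: |H| = 0.1829 (-14.8 dB); phase: φ = 79.5°.

|H| = 0.1829 (-14.8 dB), φ = 79.5°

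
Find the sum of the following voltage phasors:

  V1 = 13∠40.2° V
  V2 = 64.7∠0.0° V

Step 1 — Convert each phasor to rectangular form:
  V1 = 13·(cos(40.2°) + j·sin(40.2°)) = 9.929 + j8.391 V
  V2 = 64.7·(cos(0.0°) + j·sin(0.0°)) = 64.7 V
Step 2 — Sum components: V_total = 74.63 + j8.391 V.
Step 3 — Convert to polar: |V_total| = 75.1 V, ∠V_total = 6.4°.

V_total = 75.1∠6.4° V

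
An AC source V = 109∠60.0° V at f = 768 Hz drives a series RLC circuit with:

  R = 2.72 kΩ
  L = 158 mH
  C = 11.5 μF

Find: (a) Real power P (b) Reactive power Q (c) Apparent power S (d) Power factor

Step 1 — Angular frequency: ω = 2π·f = 2π·768 = 4825 rad/s.
Step 2 — Component impedances:
  R: Z = R = 2720 Ω
  L: Z = jωL = j·4825·0.158 = 0 + j762.4 Ω
  C: Z = 1/(jωC) = -j/(ω·C) = 0 - j18.02 Ω
Step 3 — Series combination: Z_total = R + L + C = 2720 + j744.4 Ω = 2820∠15.3° Ω.
Step 4 — Source phasor: V = 109∠60.0° V = 54.5 + j94.4 V.
Step 5 — Current: I = V / Z = 0.02748 + j0.02718 A = 0.03865∠44.7° A.
Step 6 — Complex power: S = V·I* = 4.064 + j1.112 VA.
Step 7 — Real power: P = Re(S) = 4.064 W.
Step 8 — Reactive power: Q = Im(S) = 1.112 VAR.
Step 9 — Apparent power: |S| = 4.213 VA.
Step 10 — Power factor: PF = P/|S| = 0.9645 (lagging).

(a) P = 4.064 W  (b) Q = 1.112 VAR  (c) S = 4.213 VA  (d) PF = 0.9645 (lagging)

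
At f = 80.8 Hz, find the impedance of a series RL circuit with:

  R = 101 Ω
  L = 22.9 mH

Step 1 — Angular frequency: ω = 2π·f = 2π·80.8 = 507.7 rad/s.
Step 2 — Component impedances:
  R: Z = R = 101 Ω
  L: Z = jωL = j·507.7·0.0229 = 0 + j11.63 Ω
Step 3 — Series combination: Z_total = R + L = 101 + j11.63 Ω = 101.7∠6.6° Ω.

Z = 101 + j11.63 Ω = 101.7∠6.6° Ω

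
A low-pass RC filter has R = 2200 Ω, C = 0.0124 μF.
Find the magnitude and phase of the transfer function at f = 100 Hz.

Step 1 — Angular frequency: ω = 2π·100 = 628.3 rad/s.
Step 2 — Transfer function: H(jω) = 1/(1 + jωRC).
Step 3 — Denominator: 1 + jωRC = 1 + j·628.3·2200·1.24e-08 = 1 + j0.01714.
Step 4 — H = 0.9997 - j0.01714.
Step 5 — Magnitude: |H| = 0.9999 (-0.0 dB); phase: φ = -1.0°.

|H| = 0.9999 (-0.0 dB), φ = -1.0°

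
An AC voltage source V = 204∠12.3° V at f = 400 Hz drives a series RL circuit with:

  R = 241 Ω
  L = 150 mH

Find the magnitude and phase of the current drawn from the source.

Step 1 — Angular frequency: ω = 2π·f = 2π·400 = 2513 rad/s.
Step 2 — Component impedances:
  R: Z = R = 241 Ω
  L: Z = jωL = j·2513·0.15 = 0 + j377 Ω
Step 3 — Series combination: Z_total = R + L = 241 + j377 Ω = 447.4∠57.4° Ω.
Step 4 — Source phasor: V = 204∠12.3° V = 199.3 + j43.46 V.
Step 5 — Ohm's law: I = V / Z_total = (199.3 + j43.46) / (241 + j377) = 0.3218 - j0.323 A.
Step 6 — Convert to polar: |I| = 0.4559 A, ∠I = -45.1°.

I = 0.4559∠-45.1° A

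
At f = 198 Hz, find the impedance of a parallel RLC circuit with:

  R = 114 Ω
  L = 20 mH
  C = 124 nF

Step 1 — Angular frequency: ω = 2π·f = 2π·198 = 1244 rad/s.
Step 2 — Component impedances:
  R: Z = R = 114 Ω
  L: Z = jωL = j·1244·0.02 = 0 + j24.88 Ω
  C: Z = 1/(jωC) = -j/(ω·C) = 0 - j6482 Ω
Step 3 — Parallel combination: 1/Z_total = 1/R + 1/L + 1/C; Z_total = 5.222 + j23.83 Ω = 24.4∠77.6° Ω.

Z = 5.222 + j23.83 Ω = 24.4∠77.6° Ω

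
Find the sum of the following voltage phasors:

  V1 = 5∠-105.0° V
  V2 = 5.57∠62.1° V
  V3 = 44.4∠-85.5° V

Step 1 — Convert each phasor to rectangular form:
  V1 = 5·(cos(-105.0°) + j·sin(-105.0°)) = -1.294 - j4.83 V
  V2 = 5.57·(cos(62.1°) + j·sin(62.1°)) = 2.606 + j4.923 V
  V3 = 44.4·(cos(-85.5°) + j·sin(-85.5°)) = 3.484 - j44.26 V
Step 2 — Sum components: V_total = 4.796 - j44.17 V.
Step 3 — Convert to polar: |V_total| = 44.43 V, ∠V_total = -83.8°.

V_total = 44.43∠-83.8° V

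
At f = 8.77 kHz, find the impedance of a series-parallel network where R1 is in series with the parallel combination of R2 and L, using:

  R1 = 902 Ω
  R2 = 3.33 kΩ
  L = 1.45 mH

Step 1 — Angular frequency: ω = 2π·f = 2π·8770 = 5.51e+04 rad/s.
Step 2 — Component impedances:
  R1: Z = R = 902 Ω
  R2: Z = R = 3330 Ω
  L: Z = jωL = j·5.51e+04·0.00145 = 0 + j79.9 Ω
Step 3 — Parallel branch: R2 || L = 1/(1/R2 + 1/L) = 1.916 + j79.85 Ω.
Step 4 — Series with R1: Z_total = R1 + (R2 || L) = 903.9 + j79.85 Ω = 907.4∠5.0° Ω.

Z = 903.9 + j79.85 Ω = 907.4∠5.0° Ω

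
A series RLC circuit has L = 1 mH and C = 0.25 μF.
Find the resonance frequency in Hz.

Step 1 — Resonance condition Im(Z)=0 gives ω₀ = 1/√(LC).
Step 2 — ω₀ = 1/√(0.001·2.5e-07) = 6.325e+04 rad/s.
Step 3 — f₀ = ω₀/(2π) = 1.007e+04 Hz.

f₀ = 1.007e+04 Hz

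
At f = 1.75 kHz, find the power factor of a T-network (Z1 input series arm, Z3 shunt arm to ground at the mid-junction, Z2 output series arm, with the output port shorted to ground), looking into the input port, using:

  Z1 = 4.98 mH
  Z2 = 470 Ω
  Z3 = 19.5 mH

Step 1 — Angular frequency: ω = 2π·f = 2π·1750 = 1.1e+04 rad/s.
Step 2 — Component impedances:
  Z1: Z = jωL = j·1.1e+04·0.00498 = 0 + j54.76 Ω
  Z2: Z = R = 470 Ω
  Z3: Z = jωL = j·1.1e+04·0.0195 = 0 + j214.4 Ω
Step 3 — With the output port shorted to ground, the output series arm Z2 runs from the junction to ground; the shunt arm Z3 also runs from the junction to ground. They appear in parallel: Z3 || Z2 = 80.97 + j177.5 Ω.
Step 4 — Series with input arm Z1: Z_in = Z1 + (Z3 || Z2) = 80.97 + j232.2 Ω = 245.9∠70.8° Ω.
Step 5 — Power factor: PF = cos(φ) = Re(Z)/|Z| = 80.965/245.94 = 0.3292.
Step 6 — Type: Im(Z) = 232.2 ⇒ lagging (phase φ = 70.8°).

PF = 0.3292 (lagging, φ = 70.8°)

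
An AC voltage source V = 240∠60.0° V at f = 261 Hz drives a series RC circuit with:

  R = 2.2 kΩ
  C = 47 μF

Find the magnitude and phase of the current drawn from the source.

Step 1 — Angular frequency: ω = 2π·f = 2π·261 = 1640 rad/s.
Step 2 — Component impedances:
  R: Z = R = 2200 Ω
  C: Z = 1/(jωC) = -j/(ω·C) = 0 - j12.97 Ω
Step 3 — Series combination: Z_total = R + C = 2200 - j12.97 Ω = 2200∠-0.3° Ω.
Step 4 — Source phasor: V = 240∠60.0° V = 120 + j207.8 V.
Step 5 — Ohm's law: I = V / Z_total = (120 + j207.8) / (2200 - j12.97) = 0.05399 + j0.09479 A.
Step 6 — Convert to polar: |I| = 0.1091 A, ∠I = 60.3°.

I = 0.1091∠60.3° A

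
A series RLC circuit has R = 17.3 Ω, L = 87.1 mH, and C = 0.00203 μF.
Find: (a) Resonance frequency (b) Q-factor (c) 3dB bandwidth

Step 1 — Resonance condition Im(Z)=0 gives ω₀ = 1/√(LC).
Step 2 — ω₀ = 1/√(0.0871·2.03e-09) = 7.52e+04 rad/s.
Step 3 — f₀ = ω₀/(2π) = 1.197e+04 Hz.
Step 4 — Series Q: Q = ω₀L/R = 7.52e+04·0.0871/17.3 = 378.6.
Step 5 — 3dB bandwidth: Δω = ω₀/Q = 198.6 rad/s; BW = Δω/(2π) = 31.61 Hz.

(a) f₀ = 1.197e+04 Hz  (b) Q = 378.6  (c) BW = 31.61 Hz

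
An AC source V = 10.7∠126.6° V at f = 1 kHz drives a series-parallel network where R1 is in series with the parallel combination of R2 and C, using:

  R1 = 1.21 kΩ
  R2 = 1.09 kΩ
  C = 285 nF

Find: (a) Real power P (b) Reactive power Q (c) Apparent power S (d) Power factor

Step 1 — Angular frequency: ω = 2π·f = 2π·1000 = 6283 rad/s.
Step 2 — Component impedances:
  R1: Z = R = 1210 Ω
  R2: Z = R = 1090 Ω
  C: Z = 1/(jωC) = -j/(ω·C) = 0 - j558.4 Ω
Step 3 — Parallel branch: R2 || C = 1/(1/R2 + 1/C) = 226.6 - j442.3 Ω.
Step 4 — Series with R1: Z_total = R1 + (R2 || C) = 1437 - j442.3 Ω = 1503∠-17.1° Ω.
Step 5 — Source phasor: V = 10.7∠126.6° V = -6.38 + j8.59 V.
Step 6 — Current: I = V / Z = -0.005738 + j0.004213 A = 0.007118∠143.7° A.
Step 7 — Complex power: S = V·I* = 0.07279 - j0.02241 VA.
Step 8 — Real power: P = Re(S) = 0.07279 W.
Step 9 — Reactive power: Q = Im(S) = -0.02241 VAR.
Step 10 — Apparent power: |S| = 0.07617 VA.
Step 11 — Power factor: PF = P/|S| = 0.9557 (leading).

(a) P = 0.07279 W  (b) Q = -0.02241 VAR  (c) S = 0.07617 VA  (d) PF = 0.9557 (leading)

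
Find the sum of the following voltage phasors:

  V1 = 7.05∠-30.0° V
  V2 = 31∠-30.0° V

Step 1 — Convert each phasor to rectangular form:
  V1 = 7.05·(cos(-30.0°) + j·sin(-30.0°)) = 6.105 - j3.525 V
  V2 = 31·(cos(-30.0°) + j·sin(-30.0°)) = 26.85 - j15.5 V
Step 2 — Sum components: V_total = 32.95 - j19.02 V.
Step 3 — Convert to polar: |V_total| = 38.05 V, ∠V_total = -30.0°.

V_total = 38.05∠-30.0° V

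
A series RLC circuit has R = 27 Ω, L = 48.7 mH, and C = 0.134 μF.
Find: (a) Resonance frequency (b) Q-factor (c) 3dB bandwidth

Step 1 — Resonance: ω₀ = 1/√(LC) = 1/√(0.0487·1.34e-07) = 1.238e+04 rad/s.
Step 2 — f₀ = ω₀/(2π) = 1970 Hz.
Step 3 — Series Q: Q = ω₀L/R = 1.238e+04·0.0487/27 = 22.33.
Step 4 — Bandwidth: Δω = ω₀/Q = 554.4 rad/s; BW = Δω/(2π) = 88.24 Hz.

(a) f₀ = 1970 Hz  (b) Q = 22.33  (c) BW = 88.24 Hz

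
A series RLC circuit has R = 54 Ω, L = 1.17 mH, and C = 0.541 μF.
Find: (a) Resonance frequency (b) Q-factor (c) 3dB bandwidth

Step 1 — Resonance: ω₀ = 1/√(LC) = 1/√(0.00117·5.41e-07) = 3.975e+04 rad/s.
Step 2 — f₀ = ω₀/(2π) = 6326 Hz.
Step 3 — Series Q: Q = ω₀L/R = 3.975e+04·0.00117/54 = 0.8612.
Step 4 — Bandwidth: Δω = ω₀/Q = 4.615e+04 rad/s; BW = Δω/(2π) = 7346 Hz.

(a) f₀ = 6326 Hz  (b) Q = 0.8612  (c) BW = 7346 Hz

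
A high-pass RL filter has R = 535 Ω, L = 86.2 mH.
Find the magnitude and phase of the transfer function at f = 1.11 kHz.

Step 1 — Angular frequency: ω = 2π·1110 = 6974 rad/s.
Step 2 — Transfer function: H(jω) = jωL/(R + jωL).
Step 3 — Numerator jωL = j·601.2; denominator R + jωL = 535 + j601.2.
Step 4 — H = 0.5581 + j0.4966.
Step 5 — Magnitude: |H| = 0.747 (-2.5 dB); phase: φ = 41.7°.

|H| = 0.747 (-2.5 dB), φ = 41.7°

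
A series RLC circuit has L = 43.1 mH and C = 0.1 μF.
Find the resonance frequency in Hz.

Step 1 — Resonance condition Im(Z)=0 gives ω₀ = 1/√(LC).
Step 2 — ω₀ = 1/√(0.0431·1e-07) = 1.523e+04 rad/s.
Step 3 — f₀ = ω₀/(2π) = 2424 Hz.

f₀ = 2424 Hz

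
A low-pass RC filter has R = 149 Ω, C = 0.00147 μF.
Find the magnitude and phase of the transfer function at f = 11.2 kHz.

Step 1 — Angular frequency: ω = 2π·1.12e+04 = 7.037e+04 rad/s.
Step 2 — Transfer function: H(jω) = 1/(1 + jωRC).
Step 3 — Denominator: 1 + jωRC = 1 + j·7.037e+04·149·1.47e-09 = 1 + j0.01541.
Step 4 — H = 0.9998 - j0.01541.
Step 5 — Magnitude: |H| = 0.9999 (-0.0 dB); phase: φ = -0.9°.

|H| = 0.9999 (-0.0 dB), φ = -0.9°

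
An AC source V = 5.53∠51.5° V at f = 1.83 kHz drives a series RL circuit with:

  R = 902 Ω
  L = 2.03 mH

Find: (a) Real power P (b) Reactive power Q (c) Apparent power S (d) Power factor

Step 1 — Angular frequency: ω = 2π·f = 2π·1830 = 1.15e+04 rad/s.
Step 2 — Component impedances:
  R: Z = R = 902 Ω
  L: Z = jωL = j·1.15e+04·0.00203 = 0 + j23.34 Ω
Step 3 — Series combination: Z_total = R + L = 902 + j23.34 Ω = 902.3∠1.5° Ω.
Step 4 — Source phasor: V = 5.53∠51.5° V = 3.443 + j4.328 V.
Step 5 — Current: I = V / Z = 0.003938 + j0.004696 A = 0.006129∠50.0° A.
Step 6 — Complex power: S = V·I* = 0.03388 + j0.0008767 VA.
Step 7 — Real power: P = Re(S) = 0.03388 W.
Step 8 — Reactive power: Q = Im(S) = 0.0008767 VAR.
Step 9 — Apparent power: |S| = 0.03389 VA.
Step 10 — Power factor: PF = P/|S| = 0.9997 (lagging).

(a) P = 0.03388 W  (b) Q = 0.0008767 VAR  (c) S = 0.03389 VA  (d) PF = 0.9997 (lagging)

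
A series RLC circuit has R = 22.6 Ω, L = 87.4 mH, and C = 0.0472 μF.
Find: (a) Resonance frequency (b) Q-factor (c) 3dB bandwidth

Step 1 — Resonance condition Im(Z)=0 gives ω₀ = 1/√(LC).
Step 2 — ω₀ = 1/√(0.0874·4.72e-08) = 1.557e+04 rad/s.
Step 3 — f₀ = ω₀/(2π) = 2478 Hz.
Step 4 — Series Q: Q = ω₀L/R = 1.557e+04·0.0874/22.6 = 60.21.
Step 5 — 3dB bandwidth: Δω = ω₀/Q = 258.6 rad/s; BW = Δω/(2π) = 41.15 Hz.

(a) f₀ = 2478 Hz  (b) Q = 60.21  (c) BW = 41.15 Hz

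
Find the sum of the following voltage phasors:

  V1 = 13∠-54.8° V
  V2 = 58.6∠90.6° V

Step 1 — Convert each phasor to rectangular form:
  V1 = 13·(cos(-54.8°) + j·sin(-54.8°)) = 7.494 - j10.62 V
  V2 = 58.6·(cos(90.6°) + j·sin(90.6°)) = -0.6136 + j58.6 V
Step 2 — Sum components: V_total = 6.88 + j47.97 V.
Step 3 — Convert to polar: |V_total| = 48.46 V, ∠V_total = 81.8°.

V_total = 48.46∠81.8° V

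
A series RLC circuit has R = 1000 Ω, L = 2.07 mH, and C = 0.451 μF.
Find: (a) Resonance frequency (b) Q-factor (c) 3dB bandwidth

Step 1 — Resonance condition Im(Z)=0 gives ω₀ = 1/√(LC).
Step 2 — ω₀ = 1/√(0.00207·4.51e-07) = 3.273e+04 rad/s.
Step 3 — f₀ = ω₀/(2π) = 5209 Hz.
Step 4 — Series Q: Q = ω₀L/R = 3.273e+04·0.00207/1000 = 0.06775.
Step 5 — 3dB bandwidth: Δω = ω₀/Q = 4.831e+05 rad/s; BW = Δω/(2π) = 7.689e+04 Hz.

(a) f₀ = 5209 Hz  (b) Q = 0.06775  (c) BW = 7.689e+04 Hz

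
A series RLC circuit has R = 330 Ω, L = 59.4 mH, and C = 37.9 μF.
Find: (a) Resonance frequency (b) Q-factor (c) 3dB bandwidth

Step 1 — Resonance: ω₀ = 1/√(LC) = 1/√(0.0594·3.79e-05) = 666.5 rad/s.
Step 2 — f₀ = ω₀/(2π) = 106.1 Hz.
Step 3 — Series Q: Q = ω₀L/R = 666.5·0.0594/330 = 0.12.
Step 4 — Bandwidth: Δω = ω₀/Q = 5556 rad/s; BW = Δω/(2π) = 884.2 Hz.

(a) f₀ = 106.1 Hz  (b) Q = 0.12  (c) BW = 884.2 Hz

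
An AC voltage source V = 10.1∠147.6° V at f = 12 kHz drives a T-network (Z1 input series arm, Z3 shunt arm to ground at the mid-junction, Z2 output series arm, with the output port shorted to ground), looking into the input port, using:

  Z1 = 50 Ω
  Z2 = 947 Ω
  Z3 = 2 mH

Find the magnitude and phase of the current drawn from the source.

Step 1 — Angular frequency: ω = 2π·f = 2π·1.2e+04 = 7.54e+04 rad/s.
Step 2 — Component impedances:
  Z1: Z = R = 50 Ω
  Z2: Z = R = 947 Ω
  Z3: Z = jωL = j·7.54e+04·0.002 = 0 + j150.8 Ω
Step 3 — With the output port shorted to ground, the output series arm Z2 runs from the junction to ground; the shunt arm Z3 also runs from the junction to ground. They appear in parallel: Z3 || Z2 = 23.42 + j147.1 Ω.
Step 4 — Series with input arm Z1: Z_in = Z1 + (Z3 || Z2) = 73.42 + j147.1 Ω = 164.4∠63.5° Ω.
Step 5 — Source phasor: V = 10.1∠147.6° V = -8.528 + j5.412 V.
Step 6 — Ohm's law: I = V / Z_total = (-8.528 + j5.412) / (73.42 + j147.1) = 0.006285 + j0.06112 A.
Step 7 — Convert to polar: |I| = 0.06144 A, ∠I = 84.1°.

I = 0.06144∠84.1° A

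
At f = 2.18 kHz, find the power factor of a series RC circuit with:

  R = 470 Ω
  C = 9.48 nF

Step 1 — Angular frequency: ω = 2π·f = 2π·2180 = 1.37e+04 rad/s.
Step 2 — Component impedances:
  R: Z = R = 470 Ω
  C: Z = 1/(jωC) = -j/(ω·C) = 0 - j7701 Ω
Step 3 — Series combination: Z_total = R + C = 470 - j7701 Ω = 7715∠-86.5° Ω.
Step 4 — Power factor: PF = cos(φ) = Re(Z)/|Z| = 470/7715 = 0.06092.
Step 5 — Type: Im(Z) = -7701 ⇒ leading (phase φ = -86.5°).

PF = 0.06092 (leading, φ = -86.5°)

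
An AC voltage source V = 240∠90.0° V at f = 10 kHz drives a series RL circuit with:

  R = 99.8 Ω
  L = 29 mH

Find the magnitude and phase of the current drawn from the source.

Step 1 — Angular frequency: ω = 2π·f = 2π·1e+04 = 6.283e+04 rad/s.
Step 2 — Component impedances:
  R: Z = R = 99.8 Ω
  L: Z = jωL = j·6.283e+04·0.029 = 0 + j1822 Ω
Step 3 — Series combination: Z_total = R + L = 99.8 + j1822 Ω = 1825∠86.9° Ω.
Step 4 — Source phasor: V = 240∠90.0° V = 0 + j240 V.
Step 5 — Ohm's law: I = V / Z_total = (0 + j240) / (99.8 + j1822) = 0.1313 + j0.007193 A.
Step 6 — Convert to polar: |I| = 0.1315 A, ∠I = 3.1°.

I = 0.1315∠3.1° A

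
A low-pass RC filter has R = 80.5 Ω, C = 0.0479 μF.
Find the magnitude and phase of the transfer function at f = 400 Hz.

Step 1 — Angular frequency: ω = 2π·400 = 2513 rad/s.
Step 2 — Transfer function: H(jω) = 1/(1 + jωRC).
Step 3 — Denominator: 1 + jωRC = 1 + j·2513·80.5·4.79e-08 = 1 + j0.009691.
Step 4 — H = 0.9999 - j0.00969.
Step 5 — Magnitude: |H| = 1 (-0.0 dB); phase: φ = -0.6°.

|H| = 1 (-0.0 dB), φ = -0.6°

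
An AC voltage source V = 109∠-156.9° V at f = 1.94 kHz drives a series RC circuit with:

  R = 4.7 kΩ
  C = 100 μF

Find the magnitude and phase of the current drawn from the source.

Step 1 — Angular frequency: ω = 2π·f = 2π·1940 = 1.219e+04 rad/s.
Step 2 — Component impedances:
  R: Z = R = 4700 Ω
  C: Z = 1/(jωC) = -j/(ω·C) = 0 - j0.8204 Ω
Step 3 — Series combination: Z_total = R + C = 4700 - j0.8204 Ω = 4700∠-0.0° Ω.
Step 4 — Source phasor: V = 109∠-156.9° V = -100.3 - j42.76 V.
Step 5 — Ohm's law: I = V / Z_total = (-100.3 - j42.76) / (4700 - j0.8204) = -0.02133 - j0.009103 A.
Step 6 — Convert to polar: |I| = 0.02319 A, ∠I = -156.9°.

I = 0.02319∠-156.9° A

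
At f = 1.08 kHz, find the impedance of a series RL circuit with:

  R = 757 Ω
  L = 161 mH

Step 1 — Angular frequency: ω = 2π·f = 2π·1080 = 6786 rad/s.
Step 2 — Component impedances:
  R: Z = R = 757 Ω
  L: Z = jωL = j·6786·0.161 = 0 + j1093 Ω
Step 3 — Series combination: Z_total = R + L = 757 + j1093 Ω = 1329∠55.3° Ω.

Z = 757 + j1093 Ω = 1329∠55.3° Ω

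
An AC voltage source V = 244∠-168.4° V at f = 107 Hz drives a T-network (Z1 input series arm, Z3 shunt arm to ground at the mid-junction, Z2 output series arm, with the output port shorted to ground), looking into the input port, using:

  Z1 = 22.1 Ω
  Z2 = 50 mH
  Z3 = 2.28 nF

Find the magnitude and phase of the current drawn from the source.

Step 1 — Angular frequency: ω = 2π·f = 2π·107 = 672.3 rad/s.
Step 2 — Component impedances:
  Z1: Z = R = 22.1 Ω
  Z2: Z = jωL = j·672.3·0.05 = 0 + j33.62 Ω
  Z3: Z = 1/(jωC) = -j/(ω·C) = 0 - j6.524e+05 Ω
Step 3 — With the output port shorted to ground, the output series arm Z2 runs from the junction to ground; the shunt arm Z3 also runs from the junction to ground. They appear in parallel: Z3 || Z2 = 0 + j33.62 Ω.
Step 4 — Series with input arm Z1: Z_in = Z1 + (Z3 || Z2) = 22.1 + j33.62 Ω = 40.23∠56.7° Ω.
Step 5 — Source phasor: V = 244∠-168.4° V = -239 - j49.06 V.
Step 6 — Ohm's law: I = V / Z_total = (-239 - j49.06) / (22.1 + j33.62) = -4.283 + j4.295 A.
Step 7 — Convert to polar: |I| = 6.065 A, ∠I = 134.9°.

I = 6.065∠134.9° A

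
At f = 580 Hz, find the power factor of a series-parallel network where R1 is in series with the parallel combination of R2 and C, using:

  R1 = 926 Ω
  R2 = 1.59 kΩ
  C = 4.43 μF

Step 1 — Angular frequency: ω = 2π·f = 2π·580 = 3644 rad/s.
Step 2 — Component impedances:
  R1: Z = R = 926 Ω
  R2: Z = R = 1590 Ω
  C: Z = 1/(jωC) = -j/(ω·C) = 0 - j61.94 Ω
Step 3 — Parallel branch: R2 || C = 1/(1/R2 + 1/C) = 2.409 - j61.85 Ω.
Step 4 — Series with R1: Z_total = R1 + (R2 || C) = 928.4 - j61.85 Ω = 930.5∠-3.8° Ω.
Step 5 — Power factor: PF = cos(φ) = Re(Z)/|Z| = 928.41/930.47 = 0.9978.
Step 6 — Type: Im(Z) = -61.85 ⇒ leading (phase φ = -3.8°).

PF = 0.9978 (leading, φ = -3.8°)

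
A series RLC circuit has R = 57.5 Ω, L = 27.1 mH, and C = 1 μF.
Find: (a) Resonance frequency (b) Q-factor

Step 1 — Resonance condition Im(Z)=0 gives ω₀ = 1/√(LC).
Step 2 — ω₀ = 1/√(0.0271·1e-06) = 6075 rad/s.
Step 3 — f₀ = ω₀/(2π) = 966.8 Hz.
Step 4 — Series Q: Q = ω₀L/R = 6075·0.0271/57.5 = 2.863.

(a) f₀ = 966.8 Hz  (b) Q = 2.863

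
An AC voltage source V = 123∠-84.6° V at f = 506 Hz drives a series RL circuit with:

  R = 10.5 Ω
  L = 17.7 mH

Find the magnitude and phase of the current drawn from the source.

Step 1 — Angular frequency: ω = 2π·f = 2π·506 = 3179 rad/s.
Step 2 — Component impedances:
  R: Z = R = 10.5 Ω
  L: Z = jωL = j·3179·0.0177 = 0 + j56.27 Ω
Step 3 — Series combination: Z_total = R + L = 10.5 + j56.27 Ω = 57.24∠79.4° Ω.
Step 4 — Source phasor: V = 123∠-84.6° V = 11.58 - j122.5 V.
Step 5 — Ohm's law: I = V / Z_total = (11.58 - j122.5) / (10.5 + j56.27) = -2.066 - j0.5911 A.
Step 6 — Convert to polar: |I| = 2.149 A, ∠I = -164.0°.

I = 2.149∠-164.0° A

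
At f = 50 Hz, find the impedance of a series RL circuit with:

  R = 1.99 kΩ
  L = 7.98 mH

Step 1 — Angular frequency: ω = 2π·f = 2π·50 = 314.2 rad/s.
Step 2 — Component impedances:
  R: Z = R = 1990 Ω
  L: Z = jωL = j·314.2·0.00798 = 0 + j2.507 Ω
Step 3 — Series combination: Z_total = R + L = 1990 + j2.507 Ω = 1990∠0.1° Ω.

Z = 1990 + j2.507 Ω = 1990∠0.1° Ω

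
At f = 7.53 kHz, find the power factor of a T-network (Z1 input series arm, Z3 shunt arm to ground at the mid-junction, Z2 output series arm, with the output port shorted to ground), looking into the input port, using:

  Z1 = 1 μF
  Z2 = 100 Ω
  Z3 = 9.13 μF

Step 1 — Angular frequency: ω = 2π·f = 2π·7530 = 4.731e+04 rad/s.
Step 2 — Component impedances:
  Z1: Z = 1/(jωC) = -j/(ω·C) = 0 - j21.14 Ω
  Z2: Z = R = 100 Ω
  Z3: Z = 1/(jωC) = -j/(ω·C) = 0 - j2.315 Ω
Step 3 — With the output port shorted to ground, the output series arm Z2 runs from the junction to ground; the shunt arm Z3 also runs from the junction to ground. They appear in parallel: Z3 || Z2 = 0.05356 - j2.314 Ω.
Step 4 — Series with input arm Z1: Z_in = Z1 + (Z3 || Z2) = 0.05356 - j23.45 Ω = 23.45∠-89.9° Ω.
Step 5 — Power factor: PF = cos(φ) = Re(Z)/|Z| = 0.05356/23.45 = 0.002284.
Step 6 — Type: Im(Z) = -23.45 ⇒ leading (phase φ = -89.9°).

PF = 0.002284 (leading, φ = -89.9°)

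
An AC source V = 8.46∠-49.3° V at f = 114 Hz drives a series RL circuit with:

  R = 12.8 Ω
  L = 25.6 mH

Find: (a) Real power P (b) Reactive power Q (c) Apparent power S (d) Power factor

Step 1 — Angular frequency: ω = 2π·f = 2π·114 = 716.3 rad/s.
Step 2 — Component impedances:
  R: Z = R = 12.8 Ω
  L: Z = jωL = j·716.3·0.0256 = 0 + j18.34 Ω
Step 3 — Series combination: Z_total = R + L = 12.8 + j18.34 Ω = 22.36∠55.1° Ω.
Step 4 — Source phasor: V = 8.46∠-49.3° V = 5.517 - j6.414 V.
Step 5 — Current: I = V / Z = -0.09397 - j0.3665 A = 0.3783∠-104.4° A.
Step 6 — Complex power: S = V·I* = 1.832 + j2.624 VA.
Step 7 — Real power: P = Re(S) = 1.832 W.
Step 8 — Reactive power: Q = Im(S) = 2.624 VAR.
Step 9 — Apparent power: |S| = 3.201 VA.
Step 10 — Power factor: PF = P/|S| = 0.5724 (lagging).

(a) P = 1.832 W  (b) Q = 2.624 VAR  (c) S = 3.201 VA  (d) PF = 0.5724 (lagging)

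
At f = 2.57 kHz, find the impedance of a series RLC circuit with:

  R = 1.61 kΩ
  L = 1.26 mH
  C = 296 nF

Step 1 — Angular frequency: ω = 2π·f = 2π·2570 = 1.615e+04 rad/s.
Step 2 — Component impedances:
  R: Z = R = 1610 Ω
  L: Z = jωL = j·1.615e+04·0.00126 = 0 + j20.35 Ω
  C: Z = 1/(jωC) = -j/(ω·C) = 0 - j209.2 Ω
Step 3 — Series combination: Z_total = R + L + C = 1610 - j188.9 Ω = 1621∠-6.7° Ω.

Z = 1610 - j188.9 Ω = 1621∠-6.7° Ω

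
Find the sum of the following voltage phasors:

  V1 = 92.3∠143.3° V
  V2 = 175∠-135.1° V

Step 1 — Convert each phasor to rectangular form:
  V1 = 92.3·(cos(143.3°) + j·sin(143.3°)) = -74 + j55.16 V
  V2 = 175·(cos(-135.1°) + j·sin(-135.1°)) = -124 - j123.5 V
Step 2 — Sum components: V_total = -198 - j68.37 V.
Step 3 — Convert to polar: |V_total| = 209.4 V, ∠V_total = -160.9°.

V_total = 209.4∠-160.9° V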